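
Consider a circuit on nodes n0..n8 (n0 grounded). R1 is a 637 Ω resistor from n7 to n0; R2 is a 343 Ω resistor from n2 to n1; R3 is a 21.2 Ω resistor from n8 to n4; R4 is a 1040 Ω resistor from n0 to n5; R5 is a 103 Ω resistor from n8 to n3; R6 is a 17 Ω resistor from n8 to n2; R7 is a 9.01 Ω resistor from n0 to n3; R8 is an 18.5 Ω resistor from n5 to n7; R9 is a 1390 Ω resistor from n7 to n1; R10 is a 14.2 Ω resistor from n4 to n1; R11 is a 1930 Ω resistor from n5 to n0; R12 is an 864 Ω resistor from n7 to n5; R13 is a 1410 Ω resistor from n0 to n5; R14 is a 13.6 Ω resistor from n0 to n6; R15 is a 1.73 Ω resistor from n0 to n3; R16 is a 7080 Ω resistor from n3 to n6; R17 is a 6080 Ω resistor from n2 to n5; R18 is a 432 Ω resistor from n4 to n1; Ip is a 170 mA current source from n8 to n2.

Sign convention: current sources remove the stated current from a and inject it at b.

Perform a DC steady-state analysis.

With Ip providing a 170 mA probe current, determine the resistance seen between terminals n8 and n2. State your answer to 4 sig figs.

R_eq = 16.23 Ω

Element admittances at DC:
  Y(R1) = 0.001570 S between n7,n0
  Y(R2) = 0.002915 S between n2,n1
  Y(R3) = 0.04717 S between n8,n4
  Y(R4) = 0.0009615 S between n0,n5
  Y(R5) = 0.009709 S between n8,n3
  Y(R6) = 0.05882 S between n8,n2
  Y(R7) = 0.1110 S between n0,n3
  Y(R8) = 0.05405 S between n5,n7
  Y(R9) = 0.0007194 S between n7,n1
  Y(R10) = 0.07042 S between n4,n1
  Y(R11) = 0.0005181 S between n5,n0
  Y(R12) = 0.001157 S between n7,n5
  Y(R13) = 0.0007092 S between n0,n5
  Y(R14) = 0.07353 S between n0,n6
  Y(R15) = 0.5780 S between n0,n3
  Y(R16) = 0.0001412 S between n3,n6
  Y(R17) = 0.0001645 S between n2,n5
  Y(R18) = 0.002315 S between n4,n1
  Ip: injects 0.17 A into n2 (from n8)
Assemble and solve the 8×8 MNA system:
  V(n1)=0.2032  V(n2)=2.709  V(n3)=-0.0006961  V(n4)=0.1036  V(n5)=0.1287  V(n6)=-1.335e-06  V(n7)=0.1261  V(n8)=-0.05011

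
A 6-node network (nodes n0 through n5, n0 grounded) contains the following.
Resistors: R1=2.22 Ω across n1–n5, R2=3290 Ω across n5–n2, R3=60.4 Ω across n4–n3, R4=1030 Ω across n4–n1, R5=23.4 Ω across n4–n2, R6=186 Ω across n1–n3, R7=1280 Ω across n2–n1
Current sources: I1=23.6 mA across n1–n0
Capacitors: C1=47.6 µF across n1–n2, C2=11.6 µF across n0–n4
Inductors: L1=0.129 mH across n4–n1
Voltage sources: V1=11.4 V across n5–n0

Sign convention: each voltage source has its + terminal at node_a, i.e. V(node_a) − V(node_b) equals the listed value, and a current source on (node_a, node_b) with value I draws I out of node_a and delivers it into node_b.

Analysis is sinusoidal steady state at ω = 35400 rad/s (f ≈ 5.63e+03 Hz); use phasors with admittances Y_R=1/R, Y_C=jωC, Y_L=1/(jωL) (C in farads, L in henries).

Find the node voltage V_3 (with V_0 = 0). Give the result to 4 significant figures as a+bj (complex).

-1.554-3.912j V

MNA unknowns: 5 node voltages V₁..V_5 plus 1 source current (V1)
R1: Y=0.4505+0.000j on G[1,5]
I1: z[1]−=0.0236, z[0]+=0.0236
R2: Y=0.0003040+0.000j on G[5,2]
R3: Y=0.01656+0.000j on G[4,3]
R4: Y=0.0009709+0.000j on G[4,1]
R5: Y=0.04274+0.000j on G[4,2]
C1: Y=0.000+1.685j on G[1,2]
L1: Y=0.000-0.2190j on G[4,1]
R6: Y=0.005376+0.000j on G[1,3]
C2: Y=0.000+0.4106j on G[0,4]
R7: Y=0.0007813+0.000j on G[2,1]
V1: row V5−V0=11.4, i_V1 at 5,0
solve → V1=5.583+3.526j, V2=5.326+3.759j, V3=-1.554-3.912j, V4=-3.871-6.328j, V5=11.40+0.000j
aux → i_V1=-2.622+1.590j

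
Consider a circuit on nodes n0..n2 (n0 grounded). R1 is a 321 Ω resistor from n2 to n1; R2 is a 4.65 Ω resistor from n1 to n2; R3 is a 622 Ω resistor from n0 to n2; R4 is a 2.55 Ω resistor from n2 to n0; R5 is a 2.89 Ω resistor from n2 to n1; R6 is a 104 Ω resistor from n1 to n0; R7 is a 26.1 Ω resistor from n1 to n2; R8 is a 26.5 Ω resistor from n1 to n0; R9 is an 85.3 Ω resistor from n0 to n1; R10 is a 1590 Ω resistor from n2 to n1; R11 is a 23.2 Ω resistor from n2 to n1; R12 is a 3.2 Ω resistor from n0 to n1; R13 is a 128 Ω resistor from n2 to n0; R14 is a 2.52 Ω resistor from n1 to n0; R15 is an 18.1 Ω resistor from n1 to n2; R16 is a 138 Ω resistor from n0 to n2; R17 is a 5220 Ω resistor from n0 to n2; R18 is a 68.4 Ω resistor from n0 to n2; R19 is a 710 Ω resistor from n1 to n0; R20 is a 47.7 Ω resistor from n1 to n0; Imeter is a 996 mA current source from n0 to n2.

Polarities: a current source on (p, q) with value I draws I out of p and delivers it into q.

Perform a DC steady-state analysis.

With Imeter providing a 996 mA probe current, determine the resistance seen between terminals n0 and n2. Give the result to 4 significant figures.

R_eq = 1.257 Ω

MNA unknowns: 2 node voltages V₁..V_2
R1: Y=0.003115 on G[2,1]
R2: Y=0.2151 on G[1,2]
R3: Y=0.001608 on G[0,2]
R4: Y=0.3922 on G[2,0]
R5: Y=0.3460 on G[2,1]
R6: Y=0.009615 on G[1,0]
R7: Y=0.03831 on G[1,2]
R8: Y=0.03774 on G[1,0]
R9: Y=0.01172 on G[0,1]
R10: Y=0.0006289 on G[2,1]
R11: Y=0.04310 on G[2,1]
R12: Y=0.3125 on G[0,1]
R13: Y=0.007812 on G[2,0]
R14: Y=0.3968 on G[1,0]
R15: Y=0.05525 on G[1,2]
R16: Y=0.007246 on G[0,2]
R17: Y=0.0001916 on G[0,2]
R18: Y=0.01462 on G[0,2]
R19: Y=0.001408 on G[1,0]
R20: Y=0.02096 on G[1,0]
Imeter: z[0]−=0.996, z[2]+=0.996
solve → V1=0.5887, V2=1.252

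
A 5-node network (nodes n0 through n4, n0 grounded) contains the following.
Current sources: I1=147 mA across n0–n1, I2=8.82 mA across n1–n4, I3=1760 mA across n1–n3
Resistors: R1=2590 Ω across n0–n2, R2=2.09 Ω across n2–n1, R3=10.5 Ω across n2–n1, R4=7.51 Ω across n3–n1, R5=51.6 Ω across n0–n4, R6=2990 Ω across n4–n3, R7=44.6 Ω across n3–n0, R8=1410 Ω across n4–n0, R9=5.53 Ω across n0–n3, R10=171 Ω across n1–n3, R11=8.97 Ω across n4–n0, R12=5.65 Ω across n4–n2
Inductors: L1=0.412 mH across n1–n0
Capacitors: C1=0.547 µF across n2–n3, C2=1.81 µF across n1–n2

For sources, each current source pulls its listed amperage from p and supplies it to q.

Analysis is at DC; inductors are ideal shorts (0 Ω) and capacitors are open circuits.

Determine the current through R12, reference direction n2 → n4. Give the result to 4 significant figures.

Apply KCL at each of the 4 non-ground nodes and solve the resulting linear system.
Node n1: branches {I1, I2, R2, R3, R4, L1, R10, C2, I3} → V_1 = 0.000
Node n2: branches {R1, R2, R3, C1, C2, R12} → V_2 = 0.009294
Node n3: branches {R4, R6, R7, C1, R9, R10, I3} → V_3 = 5.137
Node n4: branches {I2, R5, R6, R8, R11, R12} → V_4 = 0.03944
Source currents: i(L1)=-0.9024

-0.005336 A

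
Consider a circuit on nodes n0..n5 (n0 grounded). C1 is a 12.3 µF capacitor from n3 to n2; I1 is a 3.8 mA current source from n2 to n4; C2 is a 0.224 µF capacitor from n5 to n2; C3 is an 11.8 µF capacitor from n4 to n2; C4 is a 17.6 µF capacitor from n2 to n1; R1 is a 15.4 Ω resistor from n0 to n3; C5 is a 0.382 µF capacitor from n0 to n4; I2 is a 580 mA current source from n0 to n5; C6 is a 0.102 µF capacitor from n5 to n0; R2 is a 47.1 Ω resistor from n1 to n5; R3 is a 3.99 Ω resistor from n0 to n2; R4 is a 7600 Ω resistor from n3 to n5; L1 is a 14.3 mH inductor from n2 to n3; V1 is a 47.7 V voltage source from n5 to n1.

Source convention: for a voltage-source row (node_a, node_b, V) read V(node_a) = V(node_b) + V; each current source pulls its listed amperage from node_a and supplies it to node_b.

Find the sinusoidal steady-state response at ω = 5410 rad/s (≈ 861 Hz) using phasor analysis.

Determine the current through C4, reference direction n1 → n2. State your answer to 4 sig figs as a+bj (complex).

0.5631-0.08278j A

Apply KCL at each of the 5 non-ground nodes and solve the resulting linear system.
Node n1: branches {C4, R2, V1} → V_1 = 1.159-6.246j
Node n2: branches {C1, I1, C2, C3, C4, R3, L1} → V_2 = 2.029-0.3324j
Node n3: branches {C1, R1, R4, L1} → V_3 = 1.036+0.8053j
Node n4: branches {I1, C3, C5} → V_4 = 1.965-0.3797j
Node n5: branches {C2, I2, C6, R2, R4, V1} → V_5 = 48.86-6.246j
Source currents: i(V1)=-0.4496-0.08278j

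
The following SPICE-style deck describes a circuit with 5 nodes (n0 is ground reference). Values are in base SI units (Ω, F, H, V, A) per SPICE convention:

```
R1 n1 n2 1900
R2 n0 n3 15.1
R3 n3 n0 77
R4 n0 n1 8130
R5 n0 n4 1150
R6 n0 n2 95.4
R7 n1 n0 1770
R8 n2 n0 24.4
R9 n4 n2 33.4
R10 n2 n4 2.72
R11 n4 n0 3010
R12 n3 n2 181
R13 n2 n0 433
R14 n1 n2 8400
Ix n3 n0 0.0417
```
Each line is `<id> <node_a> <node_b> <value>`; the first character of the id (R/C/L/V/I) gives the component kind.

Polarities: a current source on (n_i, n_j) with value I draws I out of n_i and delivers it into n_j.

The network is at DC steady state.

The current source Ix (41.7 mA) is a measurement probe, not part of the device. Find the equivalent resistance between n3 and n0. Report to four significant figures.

R_eq = 11.87 Ω

Element admittances at DC:
  Y(R1) = 0.0005263 S between n1,n2
  Y(R2) = 0.06623 S between n0,n3
  Y(R3) = 0.01299 S between n3,n0
  Y(R4) = 0.0001230 S between n0,n1
  Y(R5) = 0.0008696 S between n0,n4
  Y(R6) = 0.01048 S between n0,n2
  Y(R7) = 0.0005650 S between n1,n0
  Y(R8) = 0.04098 S between n2,n0
  Y(R9) = 0.02994 S between n4,n2
  Y(R10) = 0.3676 S between n2,n4
  Y(R11) = 0.0003322 S between n4,n0
  Y(R12) = 0.005525 S between n3,n2
  Y(R13) = 0.002309 S between n2,n0
  Y(R14) = 0.0001190 S between n1,n2
  Ix: injects 0.0417 A into n0 (from n3)
Assemble and solve the 4×4 MNA system:
  V(n1)=-0.02176  V(n2)=-0.04496  V(n3)=-0.4950  V(n4)=-0.04483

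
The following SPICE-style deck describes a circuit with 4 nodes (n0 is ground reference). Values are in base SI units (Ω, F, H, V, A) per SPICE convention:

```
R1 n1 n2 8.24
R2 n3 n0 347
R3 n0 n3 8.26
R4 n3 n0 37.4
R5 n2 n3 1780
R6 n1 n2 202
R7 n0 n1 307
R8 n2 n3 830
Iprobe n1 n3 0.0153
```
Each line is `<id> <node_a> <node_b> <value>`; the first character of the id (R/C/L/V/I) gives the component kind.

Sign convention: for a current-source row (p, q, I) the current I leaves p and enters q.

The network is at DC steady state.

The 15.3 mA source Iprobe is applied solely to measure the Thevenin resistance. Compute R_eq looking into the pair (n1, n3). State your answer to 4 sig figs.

MNA unknowns: 3 node voltages V₁..V_3
R1: Y=0.1214 on G[1,2]
R2: Y=0.002882 on G[3,0]
R3: Y=0.1211 on G[0,3]
R4: Y=0.02674 on G[3,0]
R5: Y=0.0005618 on G[2,3]
R6: Y=0.004950 on G[1,2]
R7: Y=0.003257 on G[0,1]
R8: Y=0.001205 on G[2,3]
Iprobe: z[1]−=0.0153, z[3]+=0.0153
solve → V1=-3.037, V2=-2.995, V3=0.06566

R_eq = 202.8 Ω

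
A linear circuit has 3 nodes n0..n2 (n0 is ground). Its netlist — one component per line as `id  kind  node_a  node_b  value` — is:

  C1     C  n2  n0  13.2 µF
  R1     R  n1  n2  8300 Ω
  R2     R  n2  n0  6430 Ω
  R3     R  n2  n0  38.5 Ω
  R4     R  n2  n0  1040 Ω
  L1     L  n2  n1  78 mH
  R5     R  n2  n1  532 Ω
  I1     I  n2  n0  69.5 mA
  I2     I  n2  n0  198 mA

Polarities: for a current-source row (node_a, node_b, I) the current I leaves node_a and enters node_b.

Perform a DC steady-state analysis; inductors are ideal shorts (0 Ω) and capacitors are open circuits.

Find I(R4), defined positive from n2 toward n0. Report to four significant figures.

-0.009494 A

Element admittances at DC:
  Y(C1) = 0.000 S between n2,n0
  Y(R1) = 0.0001205 S between n1,n2
  Y(R2) = 0.0001555 S between n2,n0
  Y(R3) = 0.02597 S between n2,n0
  Y(R4) = 0.0009615 S between n2,n0
  L1: short n2↔n1 (DC inductor)
  Y(R5) = 0.001880 S between n2,n1
  I1: injects 0.0695 A into n0 (from n2)
  I2: injects 0.198 A into n0 (from n2)
Assemble and solve the 3×3 MNA system:
  V(n1)=-9.874  V(n2)=-9.874
  i(L1)=0.000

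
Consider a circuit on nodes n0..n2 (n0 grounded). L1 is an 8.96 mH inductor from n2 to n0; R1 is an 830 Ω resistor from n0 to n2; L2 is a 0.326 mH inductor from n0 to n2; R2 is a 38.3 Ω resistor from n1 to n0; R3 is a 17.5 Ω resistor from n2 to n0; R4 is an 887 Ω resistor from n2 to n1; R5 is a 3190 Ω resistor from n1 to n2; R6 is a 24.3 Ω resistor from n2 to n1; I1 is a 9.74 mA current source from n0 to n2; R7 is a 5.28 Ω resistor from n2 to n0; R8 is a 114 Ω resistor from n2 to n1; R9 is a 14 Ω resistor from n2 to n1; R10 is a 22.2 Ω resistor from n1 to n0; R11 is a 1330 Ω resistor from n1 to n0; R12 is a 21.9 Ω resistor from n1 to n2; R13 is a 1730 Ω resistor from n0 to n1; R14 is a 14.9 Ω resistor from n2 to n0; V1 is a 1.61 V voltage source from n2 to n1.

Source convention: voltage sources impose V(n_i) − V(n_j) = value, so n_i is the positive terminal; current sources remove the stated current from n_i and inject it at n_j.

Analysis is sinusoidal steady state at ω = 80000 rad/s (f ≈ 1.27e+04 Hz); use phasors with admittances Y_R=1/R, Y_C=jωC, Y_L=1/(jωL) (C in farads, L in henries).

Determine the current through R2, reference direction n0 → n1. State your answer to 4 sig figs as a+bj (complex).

0.03360-0.0008653j A

Apply KCL at each of the 2 non-ground nodes and solve the resulting linear system.
Node n1: branches {R2, R4, R5, R6, R8, R9, R10, R11, R12, R13, V1} → V_1 = -1.287+0.03314j
Node n2: branches {L1, R1, L2, R3, R4, R5, R6, I1, R7, R8, R9, R12, R14, V1} → V_2 = 0.3230+0.03314j
Source currents: i(V1)=-0.3645+0.002402j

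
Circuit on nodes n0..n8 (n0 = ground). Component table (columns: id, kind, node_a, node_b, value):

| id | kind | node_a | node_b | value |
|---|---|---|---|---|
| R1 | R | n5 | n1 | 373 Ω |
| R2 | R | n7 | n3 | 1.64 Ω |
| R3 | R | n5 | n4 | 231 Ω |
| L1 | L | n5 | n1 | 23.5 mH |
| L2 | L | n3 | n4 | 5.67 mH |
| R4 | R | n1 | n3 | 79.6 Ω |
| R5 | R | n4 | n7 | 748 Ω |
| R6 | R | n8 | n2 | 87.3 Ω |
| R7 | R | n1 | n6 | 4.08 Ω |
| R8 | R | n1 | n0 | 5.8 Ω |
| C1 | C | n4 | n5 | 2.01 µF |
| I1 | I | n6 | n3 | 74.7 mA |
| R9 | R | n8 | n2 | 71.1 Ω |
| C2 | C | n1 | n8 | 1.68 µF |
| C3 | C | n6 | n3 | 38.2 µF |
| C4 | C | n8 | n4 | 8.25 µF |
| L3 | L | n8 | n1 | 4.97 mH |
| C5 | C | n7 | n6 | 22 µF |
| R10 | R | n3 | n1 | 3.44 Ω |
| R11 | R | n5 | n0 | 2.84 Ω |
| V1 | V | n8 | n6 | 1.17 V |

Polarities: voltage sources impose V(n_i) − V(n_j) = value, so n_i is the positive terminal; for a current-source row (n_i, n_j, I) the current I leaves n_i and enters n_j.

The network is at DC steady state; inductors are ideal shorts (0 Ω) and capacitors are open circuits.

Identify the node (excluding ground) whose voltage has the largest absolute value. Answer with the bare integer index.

6

Element admittances at DC:
  Y(R1) = 0.002681 S between n5,n1
  Y(R2) = 0.6098 S between n7,n3
  Y(R3) = 0.004329 S between n5,n4
  L1: short n5↔n1 (DC inductor)
  L2: short n3↔n4 (DC inductor)
  Y(R4) = 0.01256 S between n1,n3
  Y(R5) = 0.001337 S between n4,n7
  Y(R6) = 0.01145 S between n8,n2
  Y(R7) = 0.2451 S between n1,n6
  Y(R8) = 0.1724 S between n1,n0
  Y(C1) = 0.000 S between n4,n5
  I1: injects 0.0747 A into n3 (from n6)
  Y(R9) = 0.01406 S between n8,n2
  Y(C2) = 0.000 S between n1,n8
  Y(C3) = 0.000 S between n6,n3
  Y(C4) = 0.000 S between n8,n4
  L3: short n8↔n1 (DC inductor)
  Y(C5) = 0.000 S between n7,n6
  Y(R10) = 0.2907 S between n3,n1
  Y(R11) = 0.3521 S between n5,n0
  V1: constraint V(n8)−V(n6) = 1.17
Assemble and solve the 12×12 MNA system:
  V(n1)=0.000  V(n2)=0.000  V(n3)=0.2429  V(n4)=0.2429  V(n5)=0.000  V(n6)=-1.170  V(n7)=0.2429  V(n8)=0.000
  i(L1)=0.001051  i(L2)=0.001051  i(L3)=0.2121  i(V1)=-0.2121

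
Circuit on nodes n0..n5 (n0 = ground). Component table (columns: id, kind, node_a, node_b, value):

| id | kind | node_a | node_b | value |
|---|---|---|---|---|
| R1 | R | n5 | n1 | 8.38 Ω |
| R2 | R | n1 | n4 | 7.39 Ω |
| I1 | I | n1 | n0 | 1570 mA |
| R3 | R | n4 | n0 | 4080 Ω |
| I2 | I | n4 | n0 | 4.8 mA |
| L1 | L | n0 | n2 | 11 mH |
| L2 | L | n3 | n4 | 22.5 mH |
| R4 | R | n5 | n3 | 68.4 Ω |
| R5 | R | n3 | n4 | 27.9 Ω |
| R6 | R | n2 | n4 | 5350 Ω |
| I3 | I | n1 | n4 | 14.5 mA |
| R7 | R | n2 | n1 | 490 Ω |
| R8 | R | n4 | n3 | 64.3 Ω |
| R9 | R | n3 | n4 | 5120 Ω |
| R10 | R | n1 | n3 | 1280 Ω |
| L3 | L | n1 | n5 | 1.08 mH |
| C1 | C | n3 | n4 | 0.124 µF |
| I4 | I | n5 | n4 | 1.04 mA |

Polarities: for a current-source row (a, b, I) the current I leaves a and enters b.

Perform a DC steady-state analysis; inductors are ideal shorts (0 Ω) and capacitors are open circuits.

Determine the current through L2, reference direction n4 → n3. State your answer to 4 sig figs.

0.02914 A

Apply KCL at each of the 5 non-ground nodes and solve the resulting linear system.
Node n1: branches {R1, R2, I1, I3, R7, R10, L3} → V_1 = -637.2
Node n2: branches {L1, R6, R7} → V_2 = 0.000
Node n3: branches {L2, R4, R5, R8, R9, R10, C1} → V_3 = -635.3
Node n4: branches {R2, R3, I2, L2, R5, R6, I3, R8, R9, C1, I4} → V_4 = -635.3
Node n5: branches {R1, R4, L3, I4} → V_5 = -637.2
Source currents: i(L1)=1.419, i(L2)=-0.02914, i(L3)=-0.02662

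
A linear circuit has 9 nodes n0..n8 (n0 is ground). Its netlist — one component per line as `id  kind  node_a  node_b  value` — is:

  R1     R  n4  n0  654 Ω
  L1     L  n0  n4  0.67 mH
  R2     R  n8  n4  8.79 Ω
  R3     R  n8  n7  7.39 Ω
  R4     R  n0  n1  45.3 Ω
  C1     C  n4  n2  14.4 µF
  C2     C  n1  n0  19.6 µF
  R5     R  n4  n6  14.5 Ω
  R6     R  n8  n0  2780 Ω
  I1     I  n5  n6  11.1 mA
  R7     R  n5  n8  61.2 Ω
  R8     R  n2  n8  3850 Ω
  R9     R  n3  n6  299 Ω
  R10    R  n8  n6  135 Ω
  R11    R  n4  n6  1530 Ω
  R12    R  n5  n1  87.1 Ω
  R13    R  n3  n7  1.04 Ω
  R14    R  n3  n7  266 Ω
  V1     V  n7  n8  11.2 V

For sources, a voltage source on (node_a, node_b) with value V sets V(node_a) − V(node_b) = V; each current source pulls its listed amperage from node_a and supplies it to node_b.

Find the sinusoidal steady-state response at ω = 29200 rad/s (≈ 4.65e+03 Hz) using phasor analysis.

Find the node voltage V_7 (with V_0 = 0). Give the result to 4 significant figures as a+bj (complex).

10.93+0.1202j V

Apply KCL at each of the 8 non-ground nodes and solve the resulting linear system.
Node n1: branches {R4, C2, R12} → V_1 = 0.0008513+0.01121j
Node n2: branches {C1, R8} → V_2 = 0.01900+0.1267j
Node n3: branches {R9, R13, R14} → V_3 = 10.90+0.1202j
Node n4: branches {R1, L1, R2, C1, R5, R11} → V_4 = 0.01900+0.1265j
Node n5: branches {I1, R7, R12} → V_5 = -0.5563+0.07520j
Node n6: branches {R5, I1, R9, R10, R11} → V_6 = 0.5832+0.1256j
Node n7: branches {R3, R13, R14, V1} → V_7 = 10.93+0.1202j
Node n8: branches {R2, R3, R6, R7, R8, R10, V1} → V_8 = -0.2685+0.1202j
Source currents: i(V1)=-1.550+1.821e-05j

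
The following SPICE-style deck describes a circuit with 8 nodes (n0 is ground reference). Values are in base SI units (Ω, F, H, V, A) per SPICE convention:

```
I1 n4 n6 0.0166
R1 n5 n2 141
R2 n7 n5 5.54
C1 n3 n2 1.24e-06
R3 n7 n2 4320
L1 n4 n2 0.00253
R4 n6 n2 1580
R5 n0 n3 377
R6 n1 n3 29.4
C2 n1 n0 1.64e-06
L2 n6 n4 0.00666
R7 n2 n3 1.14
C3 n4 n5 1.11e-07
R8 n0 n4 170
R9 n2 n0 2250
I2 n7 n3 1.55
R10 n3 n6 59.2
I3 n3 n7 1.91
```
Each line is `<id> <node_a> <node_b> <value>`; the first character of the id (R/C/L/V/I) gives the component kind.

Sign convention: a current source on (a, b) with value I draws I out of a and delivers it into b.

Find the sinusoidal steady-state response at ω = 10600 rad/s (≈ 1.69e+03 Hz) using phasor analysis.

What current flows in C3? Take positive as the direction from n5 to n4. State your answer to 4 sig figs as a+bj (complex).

Element admittances at ω=10600 rad/s:
  I1: injects 0.0166 A into n6 (from n4)
  Y(R1) = 0.007092+0.000j S between n5,n2
  Y(R2) = 0.1805+0.000j S between n7,n5
  Y(C1) = 0.000+0.01314j S between n3,n2
  Y(R3) = 0.0002315+0.000j S between n7,n2
  Y(L1) = 0.000-0.03729j S between n4,n2
  Y(R4) = 0.0006329+0.000j S between n6,n2
  Y(R5) = 0.002653+0.000j S between n0,n3
  Y(R6) = 0.03401+0.000j S between n1,n3
  Y(C2) = 0.000+0.01738j S between n1,n0
  Y(L2) = 0.000-0.01417j S between n6,n4
  Y(R7) = 0.8772+0.000j S between n2,n3
  Y(C3) = 0.000+0.001177j S between n4,n5
  Y(R8) = 0.005882+0.000j S between n0,n4
  Y(R9) = 0.0004444+0.000j S between n2,n0
  I2: injects 1.55 A into n3 (from n7)
  Y(R10) = 0.01689+0.000j S between n3,n6
  I3: injects 1.91 A into n7 (from n3)
Assemble and solve the 7×7 MNA system:
  V(n1)=0.02910-0.1730j  V(n2)=0.5242-0.1812j  V(n3)=0.1175-0.1581j  V(n4)=-0.6039-0.001006j  V(n5)=48.33-8.043j  V(n6)=0.4915+0.7264j  V(n7)=50.26-8.032j

0.009462+0.05757j A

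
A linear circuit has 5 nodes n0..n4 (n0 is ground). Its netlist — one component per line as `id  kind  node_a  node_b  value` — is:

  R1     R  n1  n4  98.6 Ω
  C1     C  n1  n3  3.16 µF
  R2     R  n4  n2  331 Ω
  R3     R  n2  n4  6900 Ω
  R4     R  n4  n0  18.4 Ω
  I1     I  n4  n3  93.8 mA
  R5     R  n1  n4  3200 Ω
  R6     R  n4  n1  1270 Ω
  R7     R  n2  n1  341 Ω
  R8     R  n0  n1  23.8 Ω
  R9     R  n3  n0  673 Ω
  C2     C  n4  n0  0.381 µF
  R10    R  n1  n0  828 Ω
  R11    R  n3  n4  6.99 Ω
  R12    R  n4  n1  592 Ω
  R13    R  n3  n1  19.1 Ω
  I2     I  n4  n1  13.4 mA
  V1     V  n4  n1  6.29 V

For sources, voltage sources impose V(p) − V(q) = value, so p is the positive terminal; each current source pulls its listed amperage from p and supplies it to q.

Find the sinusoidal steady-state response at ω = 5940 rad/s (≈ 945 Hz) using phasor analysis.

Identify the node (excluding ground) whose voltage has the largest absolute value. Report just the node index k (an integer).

MNA unknowns: 4 node voltages V₁..V_4 plus 1 source current (V1)
R1: Y=0.01014+0.000j on G[1,4]
C1: Y=0.000+0.01877j on G[1,3]
R2: Y=0.003021+0.000j on G[4,2]
R3: Y=0.0001449+0.000j on G[2,4]
R4: Y=0.05435+0.000j on G[4,0]
I1: z[4]−=0.0938, z[3]+=0.0938
R5: Y=0.0003125+0.000j on G[1,4]
R6: Y=0.0007874+0.000j on G[4,1]
R7: Y=0.002933+0.000j on G[2,1]
R8: Y=0.04202+0.000j on G[0,1]
R9: Y=0.001486+0.000j on G[3,0]
C2: Y=0.000+0.002263j on G[4,0]
R10: Y=0.001208+0.000j on G[1,0]
R11: Y=0.1431+0.000j on G[3,4]
R12: Y=0.001689+0.000j on G[4,1]
R13: Y=0.05236+0.000j on G[3,1]
I2: z[4]−=0.0134, z[1]+=0.0134
V1: row V4−V1=6.29, i_V1 at 4,1
solve → V1=-3.528-0.05593j, V2=-0.2622-0.05593j, V3=1.500-0.5348j, V4=2.762-0.05593j
aux → i_V1=-0.5290-0.07171j

1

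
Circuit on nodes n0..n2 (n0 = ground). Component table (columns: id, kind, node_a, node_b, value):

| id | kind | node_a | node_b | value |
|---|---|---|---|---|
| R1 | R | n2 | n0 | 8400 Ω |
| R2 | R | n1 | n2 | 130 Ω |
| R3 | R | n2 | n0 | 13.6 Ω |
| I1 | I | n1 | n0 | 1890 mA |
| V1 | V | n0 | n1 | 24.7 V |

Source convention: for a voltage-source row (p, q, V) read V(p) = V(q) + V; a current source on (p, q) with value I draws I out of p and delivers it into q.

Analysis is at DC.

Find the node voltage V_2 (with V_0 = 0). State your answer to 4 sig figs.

-2.336 V

MNA unknowns: 2 node voltages V₁..V_2 plus 1 source current (V1)
R1: Y=0.0001190 on G[2,0]
R2: Y=0.007692 on G[1,2]
R3: Y=0.07353 on G[2,0]
I1: z[1]−=1.89, z[0]+=1.89
V1: row V0−V1=24.7, i_V1 at 0,1
solve → V1=-24.70, V2=-2.336
aux → i_V1=1.718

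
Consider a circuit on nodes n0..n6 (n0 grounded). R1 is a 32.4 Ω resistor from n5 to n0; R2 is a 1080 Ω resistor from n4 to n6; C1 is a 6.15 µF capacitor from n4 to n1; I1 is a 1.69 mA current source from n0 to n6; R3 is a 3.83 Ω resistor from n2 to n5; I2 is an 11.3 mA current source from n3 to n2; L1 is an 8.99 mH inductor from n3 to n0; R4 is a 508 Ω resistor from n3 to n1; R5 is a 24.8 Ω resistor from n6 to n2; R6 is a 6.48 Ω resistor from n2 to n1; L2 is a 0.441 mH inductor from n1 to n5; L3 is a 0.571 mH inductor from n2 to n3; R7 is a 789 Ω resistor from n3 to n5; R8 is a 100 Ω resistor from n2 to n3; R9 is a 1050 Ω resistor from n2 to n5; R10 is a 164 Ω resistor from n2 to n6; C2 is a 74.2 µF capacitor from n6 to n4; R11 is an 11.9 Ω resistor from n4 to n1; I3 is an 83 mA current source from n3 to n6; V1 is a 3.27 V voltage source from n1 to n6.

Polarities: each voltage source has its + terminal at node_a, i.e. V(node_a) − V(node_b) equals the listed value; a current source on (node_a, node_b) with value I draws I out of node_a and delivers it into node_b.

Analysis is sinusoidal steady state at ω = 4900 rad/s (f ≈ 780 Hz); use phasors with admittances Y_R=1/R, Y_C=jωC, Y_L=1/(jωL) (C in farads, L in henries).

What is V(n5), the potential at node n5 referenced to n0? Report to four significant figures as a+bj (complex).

0.2570-0.1460j V

MNA unknowns: 6 node voltages V₁..V_6 plus 1 source current (V1)
R1: Y=0.03086+0.000j on G[5,0]
R2: Y=0.0009259+0.000j on G[4,6]
C1: Y=0.000+0.03014j on G[4,1]
I1: z[0]−=0.00169, z[6]+=0.00169
R3: Y=0.2611+0.000j on G[2,5]
I2: z[3]−=0.0113, z[2]+=0.0113
L1: Y=0.000-0.02270j on G[3,0]
R4: Y=0.001969+0.000j on G[3,1]
R5: Y=0.04032+0.000j on G[6,2]
R6: Y=0.1543+0.000j on G[2,1]
L2: Y=0.000-0.4628j on G[1,5]
L3: Y=0.000-0.3574j on G[2,3]
R7: Y=0.001267+0.000j on G[3,5]
R8: Y=0.01000+0.000j on G[2,3]
R9: Y=0.0009524+0.000j on G[2,5]
R10: Y=0.006098+0.000j on G[2,6]
C2: Y=0.000+0.3636j on G[6,4]
R11: Y=0.08403+0.000j on G[4,1]
I3: z[3]−=0.083, z[6]+=0.083
V1: row V1−V6=3.27, i_V1 at 1,6
solve → V1=0.3303+0.1321j, V2=-0.2016-0.03300j, V3=-0.1984-0.2749j, V4=-2.557-0.4832j, V5=0.2570-0.1460j, V6=-2.940+0.1321j
aux → i_V1=-0.4359-0.1310j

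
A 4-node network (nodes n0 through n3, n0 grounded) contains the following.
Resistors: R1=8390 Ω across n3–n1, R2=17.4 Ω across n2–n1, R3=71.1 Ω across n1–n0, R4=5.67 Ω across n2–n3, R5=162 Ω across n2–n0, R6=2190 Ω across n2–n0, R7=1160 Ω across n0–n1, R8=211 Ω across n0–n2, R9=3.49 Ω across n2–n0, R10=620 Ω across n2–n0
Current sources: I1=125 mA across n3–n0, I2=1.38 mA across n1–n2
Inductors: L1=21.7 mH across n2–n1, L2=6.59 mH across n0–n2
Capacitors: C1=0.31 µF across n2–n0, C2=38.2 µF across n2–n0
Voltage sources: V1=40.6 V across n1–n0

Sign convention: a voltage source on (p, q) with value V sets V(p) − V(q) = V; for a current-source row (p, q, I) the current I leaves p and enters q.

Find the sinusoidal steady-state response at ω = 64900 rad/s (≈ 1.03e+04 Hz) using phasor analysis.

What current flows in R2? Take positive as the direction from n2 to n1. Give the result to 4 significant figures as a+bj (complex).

-2.327-0.05006j A

Element admittances at ω=64900 rad/s:
  Y(R1) = 0.0001192+0.000j S between n3,n1
  I1: injects 0.125 A into n0 (from n3)
  Y(R2) = 0.05747+0.000j S between n2,n1
  Y(R3) = 0.01406+0.000j S between n1,n0
  Y(L1) = 0.000-0.0007101j S between n2,n1
  Y(R4) = 0.1764+0.000j S between n2,n3
  Y(R5) = 0.006173+0.000j S between n2,n0
  Y(R6) = 0.0004566+0.000j S between n2,n0
  Y(R7) = 0.0008621+0.000j S between n0,n1
  Y(R8) = 0.004739+0.000j S between n0,n2
  Y(R9) = 0.2865+0.000j S between n2,n0
  Y(R10) = 0.001613+0.000j S between n2,n0
  I2: injects 0.00138 A into n2 (from n1)
  Y(C1) = 0.000+0.02012j S between n2,n0
  Y(C2) = 0.000+2.479j S between n2,n0
  Y(L2) = 0.000-0.002338j S between n0,n2
  V1: constraint V(n1)−V(n0) = 40.6
Assemble and solve the 4×4 MNA system:
  V(n1)=40.60+0.000j  V(n2)=0.1131-0.8710j  V(n3)=-0.5679-0.8704j
  i(V1)=-2.940-0.02141j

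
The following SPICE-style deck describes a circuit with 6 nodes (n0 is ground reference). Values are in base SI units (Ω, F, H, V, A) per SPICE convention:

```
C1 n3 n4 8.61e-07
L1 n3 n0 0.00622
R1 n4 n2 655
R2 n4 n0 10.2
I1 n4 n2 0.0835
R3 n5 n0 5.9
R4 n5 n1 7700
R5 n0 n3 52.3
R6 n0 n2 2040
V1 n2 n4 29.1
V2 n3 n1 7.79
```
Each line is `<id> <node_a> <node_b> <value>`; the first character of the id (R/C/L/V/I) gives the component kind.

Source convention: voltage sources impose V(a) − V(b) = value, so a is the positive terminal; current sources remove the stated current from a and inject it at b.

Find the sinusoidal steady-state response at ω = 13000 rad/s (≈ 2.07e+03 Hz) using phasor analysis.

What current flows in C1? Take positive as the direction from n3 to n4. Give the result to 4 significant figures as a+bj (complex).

Apply KCL at each of the 5 non-ground nodes and solve the resulting linear system.
Node n1: branches {R4, V2} → V_1 = -7.745-0.07511j
Node n2: branches {R1, I1, R6, V1} → V_2 = 28.97+0.02036j
Node n3: branches {C1, L1, R5, V2} → V_3 = 0.04526-0.07511j
Node n4: branches {C1, R1, R2, I1, V1} → V_4 = -0.1339+0.02036j
Node n5: branches {R3, R4} → V_5 = -0.005930-5.751e-05j
Source currents: i(V1)=0.02487-9.978e-06j, i(V2)=-0.001005-9.748e-06j

0.001069+0.002006j A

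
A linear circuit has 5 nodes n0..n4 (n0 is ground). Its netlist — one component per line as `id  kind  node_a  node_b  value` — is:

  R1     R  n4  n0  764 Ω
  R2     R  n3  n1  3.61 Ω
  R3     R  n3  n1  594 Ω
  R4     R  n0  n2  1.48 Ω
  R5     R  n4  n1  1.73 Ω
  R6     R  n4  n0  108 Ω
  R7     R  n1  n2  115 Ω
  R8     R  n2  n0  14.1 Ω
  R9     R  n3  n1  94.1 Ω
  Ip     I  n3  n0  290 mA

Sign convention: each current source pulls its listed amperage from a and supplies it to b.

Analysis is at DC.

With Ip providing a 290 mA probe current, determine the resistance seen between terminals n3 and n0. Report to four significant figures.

R_eq = 56.16 Ω

Element admittances at DC:
  Y(R1) = 0.001309 S between n4,n0
  Y(R2) = 0.2770 S between n3,n1
  Y(R3) = 0.001684 S between n3,n1
  Y(R4) = 0.6757 S between n0,n2
  Y(R5) = 0.5780 S between n4,n1
  Y(R6) = 0.009259 S between n4,n0
  Y(R7) = 0.008696 S between n1,n2
  Y(R8) = 0.07092 S between n2,n0
  Y(R9) = 0.01063 S between n3,n1
  Ip: injects 0.29 A into n0 (from n3)
Assemble and solve the 4×4 MNA system:
  V(n1)=-15.28  V(n2)=-0.1760  V(n3)=-16.29  V(n4)=-15.01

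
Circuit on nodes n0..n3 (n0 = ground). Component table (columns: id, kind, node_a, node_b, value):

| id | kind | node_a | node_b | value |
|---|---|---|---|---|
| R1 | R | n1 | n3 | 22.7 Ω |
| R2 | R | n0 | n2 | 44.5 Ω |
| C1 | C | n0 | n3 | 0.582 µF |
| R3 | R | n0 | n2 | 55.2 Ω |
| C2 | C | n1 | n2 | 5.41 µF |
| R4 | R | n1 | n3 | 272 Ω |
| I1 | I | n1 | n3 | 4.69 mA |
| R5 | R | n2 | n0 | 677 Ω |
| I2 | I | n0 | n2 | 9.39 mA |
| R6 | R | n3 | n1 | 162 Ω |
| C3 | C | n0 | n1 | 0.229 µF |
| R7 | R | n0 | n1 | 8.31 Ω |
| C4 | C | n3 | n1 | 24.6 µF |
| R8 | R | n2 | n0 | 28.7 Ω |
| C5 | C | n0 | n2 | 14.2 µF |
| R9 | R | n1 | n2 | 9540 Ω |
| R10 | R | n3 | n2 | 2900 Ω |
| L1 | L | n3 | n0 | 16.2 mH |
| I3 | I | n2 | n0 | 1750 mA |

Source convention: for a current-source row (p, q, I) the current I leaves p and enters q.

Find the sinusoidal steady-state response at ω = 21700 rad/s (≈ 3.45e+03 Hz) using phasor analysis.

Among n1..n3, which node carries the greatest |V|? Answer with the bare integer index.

2

Element admittances at ω=21700 rad/s:
  Y(R1) = 0.04405+0.000j S between n1,n3
  Y(R2) = 0.02247+0.000j S between n0,n2
  Y(C1) = 0.000+0.01263j S between n0,n3
  Y(R3) = 0.01812+0.000j S between n0,n2
  Y(C2) = 0.000+0.1174j S between n1,n2
  Y(R4) = 0.003676+0.000j S between n1,n3
  I1: injects 0.00469 A into n3 (from n1)
  Y(R5) = 0.001477+0.000j S between n2,n0
  I2: injects 0.00939 A into n2 (from n0)
  Y(R6) = 0.006173+0.000j S between n3,n1
  Y(C3) = 0.000+0.004969j S between n0,n1
  Y(R7) = 0.1203+0.000j S between n0,n1
  Y(C4) = 0.000+0.5338j S between n3,n1
  Y(R8) = 0.03484+0.000j S between n2,n0
  Y(C5) = 0.000+0.3081j S between n0,n2
  Y(R9) = 0.0001048+0.000j S between n1,n2
  Y(R10) = 0.0003448+0.000j S between n3,n2
  Y(L1) = 0.000-0.002845j S between n3,n0
  I3: injects 1.75 A into n0 (from n2)
Assemble and solve the 3×3 MNA system:
  V(n1)=-2.574+1.395j  V(n2)=-1.474+4.210j  V(n3)=-2.523+1.366j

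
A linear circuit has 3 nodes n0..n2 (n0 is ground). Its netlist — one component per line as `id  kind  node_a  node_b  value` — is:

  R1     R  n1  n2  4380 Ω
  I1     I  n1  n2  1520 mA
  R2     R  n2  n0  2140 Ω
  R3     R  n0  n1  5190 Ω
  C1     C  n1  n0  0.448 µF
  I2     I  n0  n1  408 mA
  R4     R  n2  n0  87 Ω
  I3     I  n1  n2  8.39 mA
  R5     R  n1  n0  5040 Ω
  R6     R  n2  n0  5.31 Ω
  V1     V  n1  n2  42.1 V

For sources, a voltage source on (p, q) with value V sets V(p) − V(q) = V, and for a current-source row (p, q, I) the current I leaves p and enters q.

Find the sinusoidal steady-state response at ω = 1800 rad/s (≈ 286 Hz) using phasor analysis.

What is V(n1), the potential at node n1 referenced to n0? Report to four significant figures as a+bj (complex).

44.05-0.1770j V

MNA unknowns: 2 node voltages V₁..V_2 plus 1 source current (V1)
R1: Y=0.0002283+0.000j on G[1,2]
I1: z[1]−=1.52, z[2]+=1.52
R2: Y=0.0004673+0.000j on G[2,0]
R3: Y=0.0001927+0.000j on G[0,1]
C1: Y=0.000+0.0008064j on G[1,0]
I2: z[0]−=0.408, z[1]+=0.408
R4: Y=0.01149+0.000j on G[2,0]
I3: z[1]−=0.00839, z[2]+=0.00839
R5: Y=0.0001984+0.000j on G[1,0]
R6: Y=0.1883+0.000j on G[2,0]
V1: row V1−V2=42.1, i_V1 at 1,2
solve → V1=44.05-0.1770j, V2=1.950-0.1770j
aux → i_V1=-1.147-0.03545j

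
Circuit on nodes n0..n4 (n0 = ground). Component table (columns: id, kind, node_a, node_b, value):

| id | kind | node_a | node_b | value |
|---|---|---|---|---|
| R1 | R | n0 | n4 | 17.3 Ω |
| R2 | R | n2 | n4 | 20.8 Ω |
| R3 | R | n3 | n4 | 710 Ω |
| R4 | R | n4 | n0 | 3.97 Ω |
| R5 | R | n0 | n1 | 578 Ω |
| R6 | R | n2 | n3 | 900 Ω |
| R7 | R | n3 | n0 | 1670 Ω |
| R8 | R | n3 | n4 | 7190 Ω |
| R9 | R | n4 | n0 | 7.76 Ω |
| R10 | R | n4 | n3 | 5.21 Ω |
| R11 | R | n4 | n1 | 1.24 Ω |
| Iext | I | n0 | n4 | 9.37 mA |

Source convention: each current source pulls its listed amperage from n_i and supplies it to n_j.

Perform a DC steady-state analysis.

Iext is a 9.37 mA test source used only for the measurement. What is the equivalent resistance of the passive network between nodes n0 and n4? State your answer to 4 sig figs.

Element admittances at DC:
  Y(R1) = 0.05780 S between n0,n4
  Y(R2) = 0.04808 S between n2,n4
  Y(R3) = 0.001408 S between n3,n4
  Y(R4) = 0.2519 S between n4,n0
  Y(R5) = 0.001730 S between n0,n1
  Y(R6) = 0.001111 S between n2,n3
  Y(R7) = 0.0005988 S between n3,n0
  Y(R8) = 0.0001391 S between n3,n4
  Y(R9) = 0.1289 S between n4,n0
  Y(R10) = 0.1919 S between n4,n3
  Y(R11) = 0.8065 S between n4,n1
  Iext: injects 0.00937 A into n4 (from n0)
Assemble and solve the 4×4 MNA system:
  V(n1)=0.02121  V(n2)=0.02125  V(n3)=0.02119  V(n4)=0.02125

R_eq = 2.268 Ω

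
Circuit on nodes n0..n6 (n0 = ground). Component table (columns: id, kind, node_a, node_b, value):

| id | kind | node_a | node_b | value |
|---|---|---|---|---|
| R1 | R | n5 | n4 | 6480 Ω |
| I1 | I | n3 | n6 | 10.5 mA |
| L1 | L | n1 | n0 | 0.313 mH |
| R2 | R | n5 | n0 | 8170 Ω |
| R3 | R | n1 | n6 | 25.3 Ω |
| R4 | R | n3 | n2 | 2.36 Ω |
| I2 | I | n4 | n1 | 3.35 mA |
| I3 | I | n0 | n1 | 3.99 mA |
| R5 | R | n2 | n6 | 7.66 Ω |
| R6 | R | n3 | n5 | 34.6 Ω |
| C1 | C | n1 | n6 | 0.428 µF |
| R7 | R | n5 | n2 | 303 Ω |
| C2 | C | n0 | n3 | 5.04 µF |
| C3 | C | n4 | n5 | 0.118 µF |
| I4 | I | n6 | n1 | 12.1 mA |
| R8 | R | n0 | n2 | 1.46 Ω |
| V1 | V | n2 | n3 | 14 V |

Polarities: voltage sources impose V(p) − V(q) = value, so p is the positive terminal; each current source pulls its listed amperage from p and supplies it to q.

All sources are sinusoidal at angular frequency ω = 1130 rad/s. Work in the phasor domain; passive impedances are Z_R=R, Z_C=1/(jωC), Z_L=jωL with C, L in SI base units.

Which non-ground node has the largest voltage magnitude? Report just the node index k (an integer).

4

Apply KCL at each of the 6 non-ground nodes and solve the resulting linear system.
Node n1: branches {L1, R3, I2, I3, C1, I4} → V_1 = -0.001127+0.006552j
Node n2: branches {R4, R5, R7, R8, V1} → V_2 = -0.01803+0.1119j
Node n3: branches {I1, R4, R6, C2, V1} → V_3 = -14.02+0.1119j
Node n4: branches {R1, I2, C3} → V_4 = -25.07+10.85j
Node n5: branches {R1, R2, R6, R7, C3} → V_5 = -12.64+0.1115j
Node n6: branches {I1, R3, R5, C1, I4} → V_6 = -0.02328+0.08747j
Source currents: i(V1)=-5.962-0.07982j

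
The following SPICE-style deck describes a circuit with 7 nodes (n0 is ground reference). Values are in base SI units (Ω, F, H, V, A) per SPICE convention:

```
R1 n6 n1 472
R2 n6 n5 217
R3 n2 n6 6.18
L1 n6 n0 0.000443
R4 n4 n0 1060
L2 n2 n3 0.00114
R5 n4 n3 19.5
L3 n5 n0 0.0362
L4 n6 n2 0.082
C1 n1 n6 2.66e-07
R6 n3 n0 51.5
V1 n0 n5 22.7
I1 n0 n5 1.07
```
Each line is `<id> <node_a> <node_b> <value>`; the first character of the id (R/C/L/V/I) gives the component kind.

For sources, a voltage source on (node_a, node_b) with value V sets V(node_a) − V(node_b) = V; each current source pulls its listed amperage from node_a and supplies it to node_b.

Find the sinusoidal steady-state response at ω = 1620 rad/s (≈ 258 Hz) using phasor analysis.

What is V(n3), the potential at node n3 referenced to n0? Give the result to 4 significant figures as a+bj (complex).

Apply KCL at each of the 6 non-ground nodes and solve the resulting linear system.
Node n1: branches {R1, C1} → V_1 = -0.001219-0.07502j
Node n2: branches {R3, L2, L4} → V_2 = -0.001150-0.06665j
Node n3: branches {L2, R5, R6} → V_3 = -0.003649-0.06651j
Node n4: branches {R4, R5} → V_4 = -0.003583-0.06531j
Node n5: branches {R2, L3, V1, I1} → V_5 = -22.70+0.000j
Node n6: branches {R1, R2, R3, L1, L4, C1} → V_6 = -0.001219-0.07502j
Source currents: i(V1)=-1.175+0.3874j

-0.003649-0.06651j V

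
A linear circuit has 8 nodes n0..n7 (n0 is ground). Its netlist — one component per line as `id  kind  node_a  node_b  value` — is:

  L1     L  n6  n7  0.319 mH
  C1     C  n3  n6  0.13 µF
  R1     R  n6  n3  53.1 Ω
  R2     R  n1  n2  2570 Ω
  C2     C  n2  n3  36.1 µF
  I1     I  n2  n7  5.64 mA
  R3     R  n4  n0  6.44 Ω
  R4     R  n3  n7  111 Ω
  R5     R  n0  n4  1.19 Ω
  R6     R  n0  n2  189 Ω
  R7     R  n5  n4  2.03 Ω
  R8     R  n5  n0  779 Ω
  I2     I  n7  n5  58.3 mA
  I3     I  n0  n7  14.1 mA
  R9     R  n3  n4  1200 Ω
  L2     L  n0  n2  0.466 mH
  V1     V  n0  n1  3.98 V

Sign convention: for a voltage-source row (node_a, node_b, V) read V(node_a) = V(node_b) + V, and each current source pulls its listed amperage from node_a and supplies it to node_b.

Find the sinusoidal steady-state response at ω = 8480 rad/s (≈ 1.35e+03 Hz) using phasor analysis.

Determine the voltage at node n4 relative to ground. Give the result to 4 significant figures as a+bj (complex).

0.05828-4.568e-05j V

Element admittances at ω=8480 rad/s:
  Y(L1) = 0.000-0.3697j S between n6,n7
  Y(C1) = 0.000+0.001102j S between n3,n6
  Y(R1) = 0.01883+0.000j S between n6,n3
  Y(R2) = 0.0003891+0.000j S between n1,n2
  Y(C2) = 0.000+0.3061j S between n2,n3
  I1: injects 0.00564 A into n7 (from n2)
  Y(R3) = 0.1553+0.000j S between n4,n0
  Y(R4) = 0.009009+0.000j S between n3,n7
  Y(R5) = 0.8403+0.000j S between n0,n4
  Y(R6) = 0.005291+0.000j S between n0,n2
  Y(R7) = 0.4926+0.000j S between n5,n4
  Y(R8) = 0.001284+0.000j S between n5,n0
  I2: injects 0.0583 A into n5 (from n7)
  I3: injects 0.0141 A into n7 (from n0)
  Y(R9) = 0.0008333+0.000j S between n3,n4
  Y(L2) = 0.000-0.2531j S between n0,n2
  V1: constraint V(n0)−V(n1) = 3.98
Assemble and solve the 8×8 MNA system:
  V(n1)=-3.980+0.000j  V(n2)=-0.004231-0.1805j  V(n3)=-0.004082-0.05469j  V(n4)=0.05828-4.568e-05j  V(n5)=0.1762-4.556e-05j  V(n6)=-1.386+0.02288j  V(n7)=-1.386-0.04775j
  i(V1)=-0.001547+7.023e-05j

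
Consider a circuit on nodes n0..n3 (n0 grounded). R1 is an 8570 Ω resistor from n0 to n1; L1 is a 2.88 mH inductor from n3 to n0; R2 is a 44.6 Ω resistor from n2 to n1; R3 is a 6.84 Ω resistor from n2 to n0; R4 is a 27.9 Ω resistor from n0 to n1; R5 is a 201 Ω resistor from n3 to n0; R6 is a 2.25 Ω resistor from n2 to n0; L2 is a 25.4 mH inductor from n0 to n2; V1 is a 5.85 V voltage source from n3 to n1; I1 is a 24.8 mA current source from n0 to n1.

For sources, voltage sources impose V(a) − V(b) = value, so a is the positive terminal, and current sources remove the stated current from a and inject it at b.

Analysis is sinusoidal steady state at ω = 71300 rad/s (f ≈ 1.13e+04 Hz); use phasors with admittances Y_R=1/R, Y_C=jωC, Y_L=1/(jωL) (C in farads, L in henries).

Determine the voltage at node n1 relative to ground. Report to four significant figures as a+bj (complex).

-0.1037+0.4475j V

Apply KCL at each of the 3 non-ground nodes and solve the resulting linear system.
Node n1: branches {R1, R2, R4, V1, I1} → V_1 = -0.1037+0.4475j
Node n2: branches {R2, R3, R6, L2} → V_2 = -0.003807+0.01636j
Node n3: branches {L1, R5, V1} → V_3 = 5.746+0.4475j
Source currents: i(V1)=-0.03077+0.02576j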